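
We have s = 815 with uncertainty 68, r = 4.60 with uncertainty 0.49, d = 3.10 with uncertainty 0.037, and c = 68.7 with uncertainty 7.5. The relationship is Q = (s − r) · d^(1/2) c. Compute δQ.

Let u = s − r = 810. δu = √(δs² + δr²) = √(4620 + 0.240) = 68.0, so δu/u = 0.0839.
Q is then a monomial in u, d, c:
δQ/Q = √((δu/u)² + (½·δd/d)² + (1·δc/c)²) = √(0.00704 + 3.56e-05 + 0.0119) = 0.138
Q = 98000, so δQ = 0.138 × 98000 = 13500.

13500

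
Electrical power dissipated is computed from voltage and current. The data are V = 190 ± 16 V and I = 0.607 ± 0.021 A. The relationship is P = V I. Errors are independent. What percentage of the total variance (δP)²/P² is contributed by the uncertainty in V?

85.6%

(δP/P)² = (1·δV/V)² + (1·δI/I)²
  V term: (1×0.0842)² = 0.00709
  I term: (1×0.0346)² = 0.00120
Total = 0.00829. Share from V = 0.00709/0.00829 = 0.856.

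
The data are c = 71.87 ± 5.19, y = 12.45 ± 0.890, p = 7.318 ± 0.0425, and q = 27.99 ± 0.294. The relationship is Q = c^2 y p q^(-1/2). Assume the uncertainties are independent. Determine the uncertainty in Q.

14400

Products/powers → add relative errors in quadrature, weighted by exponent:
  (2·δc/c)² = (2×0.0722)² = 0.0209;  (1·δy/y)² = (1×0.0715)² = 0.00511;  (1·δp/p)² = (1×0.00581)² = 3.37e-05;  (−½·δq/q)² = (-0.5×0.0105)² = 2.76e-05
δQ/Q = √(0.0260) = 0.161
Q = 88950, so δQ = 0.161 × 88950 = 14400.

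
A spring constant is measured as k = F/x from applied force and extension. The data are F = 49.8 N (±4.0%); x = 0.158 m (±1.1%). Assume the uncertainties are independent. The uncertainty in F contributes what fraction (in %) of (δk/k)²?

(δk/k)² = (1·δF/F)² + (-1·δx/x)²
  F term: (1×0.0400)² = 0.00160
  x term: (-1×0.0110)² = 0.000121
Total = 0.00172. Share from F = 0.00160/0.00172 = 0.930.

93.0%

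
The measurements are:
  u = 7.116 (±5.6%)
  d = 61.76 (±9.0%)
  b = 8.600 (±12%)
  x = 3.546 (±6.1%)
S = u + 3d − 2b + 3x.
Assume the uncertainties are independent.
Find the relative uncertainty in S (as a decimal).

For a sum/difference, combine absolute errors in quadrature:
  (δu)² = 0.159;  (3·δd)² = 278;  (2·δb)² = 4.26;  (3·δx)² = 0.421
δS = √(283) = 16.8
S = 185.8, so δS/S = 16.8/185.8 = 0.0905.

0.0905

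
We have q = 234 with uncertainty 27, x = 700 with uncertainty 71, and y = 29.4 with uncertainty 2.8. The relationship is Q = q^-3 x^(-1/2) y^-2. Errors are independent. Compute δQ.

Each factor contributes (exponent × relative error)² to (δQ/Q)²:
  (-3·δq/q)² = (-3×0.115)² = 0.120;  (−½·δx/x)² = (-0.5×0.101)² = 0.00257;  (-2·δy/y)² = (-2×0.0952)² = 0.0363
δQ/Q = √(0.159) = 0.398
Q = 3.41e-12, so δQ = 0.398 × 3.41e-12 = 1.36e-12.

1.36e-12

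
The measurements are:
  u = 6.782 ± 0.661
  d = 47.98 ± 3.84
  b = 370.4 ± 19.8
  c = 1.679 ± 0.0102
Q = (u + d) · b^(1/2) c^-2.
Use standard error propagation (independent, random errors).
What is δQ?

Let w = u + d = 54.76. δw = √(δu² + δd²) = √(0.437 + 14.7) = 3.90, so δw/w = 0.0712.
Q is then a monomial in w, b, c:
δQ/Q = √((δw/w)² + (½·δb/b)² + (-2·δc/c)²) = √(0.00506 + 0.000714 + 0.000148) = 0.0770
Q = 373.9, so δQ = 0.0770 × 373.9 = 28.8.

28.8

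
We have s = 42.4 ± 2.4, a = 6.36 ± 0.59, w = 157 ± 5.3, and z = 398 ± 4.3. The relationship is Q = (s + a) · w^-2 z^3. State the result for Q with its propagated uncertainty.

(1.25 ± 0.113) × 10^5

Let u = s + a = 48.8. δu = √(δs² + δa²) = √(5.76 + 0.348) = 2.47, so δu/u = 0.0507.
Q is then a monomial in u, w, z:
δQ/Q = √((δu/u)² + (-2·δw/w)² + (3·δz/z)²) = √(0.00257 + 0.00456 + 0.00105) = 0.0904
Q = 1.25e+05, so δQ = 0.0904 × 1.25e+05 = 11300.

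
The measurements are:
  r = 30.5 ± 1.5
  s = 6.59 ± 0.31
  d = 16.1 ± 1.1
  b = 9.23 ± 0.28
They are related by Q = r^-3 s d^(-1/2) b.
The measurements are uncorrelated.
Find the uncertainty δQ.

Products/powers → add relative errors in quadrature, weighted by exponent:
  (-3·δr/r)² = (-3×0.0492)² = 0.0218;  (1·δs/s)² = (1×0.0470)² = 0.00221;  (−½·δd/d)² = (-0.5×0.0683)² = 0.00117;  (1·δb/b)² = (1×0.0303)² = 0.000920
δQ/Q = √(0.0261) = 0.161
Q = 0.000534, so δQ = 0.161 × 0.000534 = 8.63e-05.

8.63e-05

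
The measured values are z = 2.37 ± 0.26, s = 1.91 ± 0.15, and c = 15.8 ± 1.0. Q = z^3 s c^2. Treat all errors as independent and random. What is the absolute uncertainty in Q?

Q is a product of powers, so relative uncertainties combine in quadrature:
  (3·δz/z)² = (3×0.110)² = 0.108;  (1·δs/s)² = (1×0.0785)² = 0.00617;  (2·δc/c)² = (2×0.0633)² = 0.0160
δQ/Q = √(0.131) = 0.361
Q = 6350, so δQ = 0.361 × 6350 = 2290.

2290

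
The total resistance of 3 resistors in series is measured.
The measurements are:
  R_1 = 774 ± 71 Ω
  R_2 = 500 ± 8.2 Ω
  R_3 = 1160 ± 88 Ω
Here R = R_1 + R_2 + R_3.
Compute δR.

113 Ω

Sums and differences: (δR)² = Σ (cᵢ δxᵢ)².
  (δR_1)² = 5040;  (δR_2)² = 67.2;  (δR_3)² = 7740
δR = √(12900) = 113 Ω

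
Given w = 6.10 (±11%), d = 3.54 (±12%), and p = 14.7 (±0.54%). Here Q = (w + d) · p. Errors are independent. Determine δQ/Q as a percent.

Let u = w + d = 9.64. δu = √(δw² + δd²) = √(0.450 + 0.180) = 0.794, so δu/u = 0.0824.
Q is then a monomial in u, p:
δQ/Q = √((δu/u)² + (1·δp/p)²) = √(0.00679 + 2.92e-05) = 0.0826

8.26%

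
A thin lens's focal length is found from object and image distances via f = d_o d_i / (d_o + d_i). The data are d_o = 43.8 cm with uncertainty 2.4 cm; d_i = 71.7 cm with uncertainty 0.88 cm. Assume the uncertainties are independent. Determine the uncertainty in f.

0.933 cm

∂f/∂d_o = (d_i/(d_o+d_i))² = 0.385;  ∂f/∂d_i = (d_o/(d_o+d_i))² = 0.144
δf = √((∂f/∂d_o · δd_o)² + (∂f/∂d_i · δd_i)²) = √(0.855 + 0.0160) = 0.933 cm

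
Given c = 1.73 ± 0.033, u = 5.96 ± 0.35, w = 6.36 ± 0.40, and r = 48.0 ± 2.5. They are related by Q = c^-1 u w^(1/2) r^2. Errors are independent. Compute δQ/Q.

Relative error in a monomial: (δQ/Q)² = Σ (nᵢ · δxᵢ/xᵢ)².
  (-1·δc/c)² = (-1×0.0191)² = 0.000364;  (1·δu/u)² = (1×0.0587)² = 0.00345;  (½·δw/w)² = (0.5×0.0629)² = 0.000989;  (2·δr/r)² = (2×0.0521)² = 0.0109
δQ/Q = √(0.0157) = 0.125

0.125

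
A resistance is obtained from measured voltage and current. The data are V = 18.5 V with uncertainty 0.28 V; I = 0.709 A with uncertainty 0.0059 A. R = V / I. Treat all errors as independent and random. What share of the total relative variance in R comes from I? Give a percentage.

23.2%

(δR/R)² = (1·δV/V)² + (-1·δI/I)²
  V term: (1×0.0151)² = 0.000229
  I term: (-1×0.00832)² = 6.92e-05
Total = 0.000298. Share from I = 6.92e-05/0.000298 = 0.232.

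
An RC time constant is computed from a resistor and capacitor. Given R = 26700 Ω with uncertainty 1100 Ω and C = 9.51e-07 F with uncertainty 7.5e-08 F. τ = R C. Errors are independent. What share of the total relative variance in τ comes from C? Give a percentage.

(δτ/τ)² = (1·δR/R)² + (1·δC/C)²
  R term: (1×0.0412)² = 0.00170
  C term: (1×0.0789)² = 0.00622
Total = 0.00792. Share from C = 0.00622/0.00792 = 0.786.

78.6%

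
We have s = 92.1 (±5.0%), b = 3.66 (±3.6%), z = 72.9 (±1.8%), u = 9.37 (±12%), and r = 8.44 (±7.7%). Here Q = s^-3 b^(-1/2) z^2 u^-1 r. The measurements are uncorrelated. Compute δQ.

Relative error in a monomial: (δQ/Q)² = Σ (nᵢ · δxᵢ/xᵢ)².
  (-3·δs/s)² = (-3×0.0500)² = 0.0225;  (−½·δb/b)² = (-0.5×0.0360)² = 0.000324;  (2·δz/z)² = (2×0.0180)² = 0.00130;  (-1·δu/u)² = (-1×0.120)² = 0.0144;  (1·δr/r)² = (1×0.0770)² = 0.00593
δQ/Q = √(0.0444) = 0.211
Q = 0.00320, so δQ = 0.211 × 0.00320 = 0.000675.

0.000675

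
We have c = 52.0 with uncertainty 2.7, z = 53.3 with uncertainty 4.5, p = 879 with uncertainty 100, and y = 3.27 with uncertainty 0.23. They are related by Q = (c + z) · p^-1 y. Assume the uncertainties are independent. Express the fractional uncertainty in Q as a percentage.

Let u = c + z = 105. δu = √(δc² + δz²) = √(7.29 + 20.2) = 5.25, so δu/u = 0.0498.
Q is then a monomial in u, p, y:
δQ/Q = √((δu/u)² + (-1·δp/p)² + (1·δy/y)²) = √(0.00248 + 0.0129 + 0.00495) = 0.143

14.3%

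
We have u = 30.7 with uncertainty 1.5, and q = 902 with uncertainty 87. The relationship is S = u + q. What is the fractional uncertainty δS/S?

0.0933

Each term contributes (cᵢ δxᵢ)² to (δS)²:
  (δu)² = 2.25;  (δq)² = 7570
δS = √(7570) = 87.0
S = 933, so δS/S = 87.0/933 = 0.0933.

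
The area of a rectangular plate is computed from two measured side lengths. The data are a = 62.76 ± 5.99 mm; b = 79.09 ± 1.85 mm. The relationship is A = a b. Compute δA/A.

0.0983

A is a product of powers, so relative uncertainties combine in quadrature:
  (1·δa/a)² = (1×0.0954)² = 0.00911;  (1·δb/b)² = (1×0.0234)² = 0.000547
δA/A = √(0.00966) = 0.0983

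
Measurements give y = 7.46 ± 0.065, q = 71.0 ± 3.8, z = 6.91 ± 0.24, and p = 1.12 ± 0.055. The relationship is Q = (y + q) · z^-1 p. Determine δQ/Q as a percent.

Let u = y + q = 78.5. δu = √(δy² + δq²) = √(0.00423 + 14.4) = 3.80, so δu/u = 0.0484.
Q is then a monomial in u, z, p:
δQ/Q = √((δu/u)² + (-1·δz/z)² + (1·δp/p)²) = √(0.00235 + 0.00121 + 0.00241) = 0.0772

7.72%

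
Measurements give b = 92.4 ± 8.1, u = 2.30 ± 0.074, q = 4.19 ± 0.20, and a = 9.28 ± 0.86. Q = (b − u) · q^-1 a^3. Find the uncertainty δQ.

Let w = b − u = 90.1. δw = √(δb² + δu²) = √(65.6 + 0.00548) = 8.10, so δw/w = 0.0899.
Q is then a monomial in w, q, a:
δQ/Q = √((δw/w)² + (-1·δq/q)² + (3·δa/a)²) = √(0.00808 + 0.00228 + 0.0773) = 0.296
Q = 17200, so δQ = 0.296 × 17200 = 5090.

5090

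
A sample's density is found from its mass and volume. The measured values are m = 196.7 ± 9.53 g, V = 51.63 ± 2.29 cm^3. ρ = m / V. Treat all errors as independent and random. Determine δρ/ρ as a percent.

ρ is a product of powers, so relative uncertainties combine in quadrature:
  (1·δm/m)² = (1×0.0484)² = 0.00235;  (-1·δV/V)² = (-1×0.0444)² = 0.00197
δρ/ρ = √(0.00431) = 0.0657

6.57%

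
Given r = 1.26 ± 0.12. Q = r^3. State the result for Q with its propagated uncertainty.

Q is a product of powers, so relative uncertainties combine in quadrature:
  (3·δr/r)² = (3×0.0952)² = 0.0816
δQ/Q = √(0.0816) = 0.286
Q = 2.00, so δQ = 0.286 × 2.00 = 0.572.

2.00 ± 0.572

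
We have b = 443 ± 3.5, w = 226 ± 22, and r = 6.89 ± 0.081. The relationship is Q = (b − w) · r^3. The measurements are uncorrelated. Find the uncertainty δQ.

Let u = b − w = 217. δu = √(δb² + δw²) = √(12.2 + 484) = 22.3, so δu/u = 0.103.
Q is then a monomial in u, r:
δQ/Q = √((δu/u)² + (3·δr/r)²) = √(0.0105 + 0.00124) = 0.109
Q = 71000, so δQ = 0.109 × 71000 = 7700.

7700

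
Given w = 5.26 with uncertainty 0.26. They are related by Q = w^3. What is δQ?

21.6

Q ∝ w^3, so δQ/Q = |3| · δw/w = 3 × 0.0494 = 0.148.
Q = 146, so δQ = 0.148 × 146 = 21.6.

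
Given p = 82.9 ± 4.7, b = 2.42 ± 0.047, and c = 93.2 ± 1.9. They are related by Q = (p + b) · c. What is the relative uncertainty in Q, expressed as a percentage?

5.87%

Let u = p + b = 85.3. δu = √(δp² + δb²) = √(22.1 + 0.00221) = 4.70, so δu/u = 0.0551.
Q is then a monomial in u, c:
δQ/Q = √((δu/u)² + (1·δc/c)²) = √(0.00303 + 0.000416) = 0.0587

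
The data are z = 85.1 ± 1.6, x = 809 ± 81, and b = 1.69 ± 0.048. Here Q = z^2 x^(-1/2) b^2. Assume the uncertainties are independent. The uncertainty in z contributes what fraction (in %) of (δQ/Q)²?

(δQ/Q)² = (2·δz/z)² + (−½·δx/x)² + (2·δb/b)²
  z term: (2×0.0188)² = 0.00141
  x term: (-0.5×0.100)² = 0.00251
  b term: (2×0.0284)² = 0.00323
Total = 0.00715. Share from z = 0.00141/0.00715 = 0.198.

19.8%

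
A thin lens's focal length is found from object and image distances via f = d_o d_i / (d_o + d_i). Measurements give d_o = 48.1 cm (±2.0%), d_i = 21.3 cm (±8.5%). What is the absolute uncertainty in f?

0.874 cm

∂f/∂d_o = (d_i/(d_o+d_i))² = 0.0942;  ∂f/∂d_i = (d_o/(d_o+d_i))² = 0.480
δf = √((∂f/∂d_o · δd_o)² + (∂f/∂d_i · δd_i)²) = √(0.00821 + 0.756) = 0.874 cm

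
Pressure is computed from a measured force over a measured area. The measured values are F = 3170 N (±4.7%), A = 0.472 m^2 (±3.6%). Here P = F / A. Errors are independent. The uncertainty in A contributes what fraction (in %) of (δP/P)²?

37.0%

(δP/P)² = (1·δF/F)² + (-1·δA/A)²
  F term: (1×0.0470)² = 0.00221
  A term: (-1×0.0360)² = 0.00130
Total = 0.00351. Share from A = 0.00130/0.00351 = 0.370.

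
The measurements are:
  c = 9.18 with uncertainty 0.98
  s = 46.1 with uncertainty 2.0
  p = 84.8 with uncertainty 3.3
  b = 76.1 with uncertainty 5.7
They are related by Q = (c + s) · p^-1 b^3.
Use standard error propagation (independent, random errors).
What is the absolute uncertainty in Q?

Let u = c + s = 55.3. δu = √(δc² + δs²) = √(0.960 + 4.00) = 2.23, so δu/u = 0.0403.
Q is then a monomial in u, p, b:
δQ/Q = √((δu/u)² + (-1·δp/p)² + (3·δb/b)²) = √(0.00162 + 0.00151 + 0.0505) = 0.232
Q = 2.87e+05, so δQ = 0.232 × 2.87e+05 = 66500.

66500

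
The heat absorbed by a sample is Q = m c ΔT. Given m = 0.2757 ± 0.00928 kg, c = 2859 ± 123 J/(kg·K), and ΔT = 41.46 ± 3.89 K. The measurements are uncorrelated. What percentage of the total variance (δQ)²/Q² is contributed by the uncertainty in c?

(δQ/Q)² = (1·δm/m)² + (1·δc/c)² + (1·δΔT/ΔT)²
  m term: (1×0.0337)² = 0.00113
  c term: (1×0.0430)² = 0.00185
  ΔT term: (1×0.0938)² = 0.00880
Total = 0.0118. Share from c = 0.00185/0.0118 = 0.157.

15.7%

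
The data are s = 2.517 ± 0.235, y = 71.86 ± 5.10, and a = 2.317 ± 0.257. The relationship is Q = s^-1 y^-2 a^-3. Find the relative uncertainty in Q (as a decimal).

0.374

For a monomial Q ∝ s^-1, y^-2, a^-3, fractional errors add in quadrature:
  (-1·δs/s)² = (-1×0.0934)² = 0.00872;  (-2·δy/y)² = (-2×0.0710)² = 0.0201;  (-3·δa/a)² = (-3×0.111)² = 0.111
δQ/Q = √(0.140) = 0.374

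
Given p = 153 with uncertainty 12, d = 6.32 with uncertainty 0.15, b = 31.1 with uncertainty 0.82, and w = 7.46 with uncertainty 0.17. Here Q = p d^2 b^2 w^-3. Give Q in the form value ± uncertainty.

14200 ± 1790

Relative error in a monomial: (δQ/Q)² = Σ (nᵢ · δxᵢ/xᵢ)².
  (1·δp/p)² = (1×0.0784)² = 0.00615;  (2·δd/d)² = (2×0.0237)² = 0.00225;  (2·δb/b)² = (2×0.0264)² = 0.00278;  (-3·δw/w)² = (-3×0.0228)² = 0.00467
δQ/Q = √(0.0159) = 0.126
Q = 14200, so δQ = 0.126 × 14200 = 1790.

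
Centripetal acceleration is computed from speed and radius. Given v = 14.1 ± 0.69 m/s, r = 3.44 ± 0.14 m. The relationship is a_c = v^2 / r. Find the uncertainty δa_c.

Each factor contributes (exponent × relative error)² to (δa_c/a_c)²:
  (2·δv/v)² = (2×0.0489)² = 0.00958;  (-1·δr/r)² = (-1×0.0407)² = 0.00166
δa_c/a_c = √(0.0112) = 0.106
a_c = 57.8 m/s^2, so δa_c = 0.106 × 57.8 = 6.13 m/s^2.

6.13 m/s^2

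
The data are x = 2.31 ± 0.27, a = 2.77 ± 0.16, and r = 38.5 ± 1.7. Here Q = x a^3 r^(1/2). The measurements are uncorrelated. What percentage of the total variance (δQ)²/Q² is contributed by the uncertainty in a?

(δQ/Q)² = (1·δx/x)² + (3·δa/a)² + (½·δr/r)²
  x term: (1×0.117)² = 0.0137
  a term: (3×0.0578)² = 0.0300
  r term: (0.5×0.0442)² = 0.000487
Total = 0.0442. Share from a = 0.0300/0.0442 = 0.680.

68.0%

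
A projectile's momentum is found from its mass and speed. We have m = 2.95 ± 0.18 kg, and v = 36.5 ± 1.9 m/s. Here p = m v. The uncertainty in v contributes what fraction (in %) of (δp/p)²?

(δp/p)² = (1·δm/m)² + (1·δv/v)²
  m term: (1×0.0610)² = 0.00372
  v term: (1×0.0521)² = 0.00271
Total = 0.00643. Share from v = 0.00271/0.00643 = 0.421.

42.1%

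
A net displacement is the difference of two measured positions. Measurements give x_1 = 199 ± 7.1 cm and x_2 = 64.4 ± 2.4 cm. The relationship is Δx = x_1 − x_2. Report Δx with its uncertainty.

Absolute uncertainties add in quadrature for a linear combination:
  (δx_1)² = 50.4;  (δx_2)² = 5.76
δΔx = √(56.2) = 7.49 cm
Δx = 135 cm.

135 ± 7.49 cm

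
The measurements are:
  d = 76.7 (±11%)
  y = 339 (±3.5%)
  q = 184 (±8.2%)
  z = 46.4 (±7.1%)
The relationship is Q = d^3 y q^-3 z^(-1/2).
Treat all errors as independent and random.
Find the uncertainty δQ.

Relative error in a monomial: (δQ/Q)² = Σ (nᵢ · δxᵢ/xᵢ)².
  (3·δd/d)² = (3×0.110)² = 0.109;  (1·δy/y)² = (1×0.0350)² = 0.00123;  (-3·δq/q)² = (-3×0.0820)² = 0.0605;  (−½·δz/z)² = (-0.5×0.0710)² = 0.00126
δQ/Q = √(0.172) = 0.415
Q = 3.60, so δQ = 0.415 × 3.60 = 1.49.

1.49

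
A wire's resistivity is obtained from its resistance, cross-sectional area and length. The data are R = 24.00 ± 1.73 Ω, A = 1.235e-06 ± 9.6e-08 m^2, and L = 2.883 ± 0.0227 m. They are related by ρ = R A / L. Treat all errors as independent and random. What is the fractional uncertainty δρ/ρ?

0.106

Since ρ is a product/quotient, work with relative uncertainties:
  (1·δR/R)² = (1×0.0721)² = 0.00520;  (1·δA/A)² = (1×0.0777)² = 0.00604;  (-1·δL/L)² = (-1×0.00787)² = 6.2e-05
δρ/ρ = √(0.0113) = 0.106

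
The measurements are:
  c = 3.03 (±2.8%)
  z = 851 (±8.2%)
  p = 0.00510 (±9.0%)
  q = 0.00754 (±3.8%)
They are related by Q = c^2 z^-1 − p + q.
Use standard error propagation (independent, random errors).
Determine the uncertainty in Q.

0.00120

Let w = c^2·z^-1 = 0.0108. δw/w = √((2·δc/c)² + (-1·δz/z)²) = √(0.00314 + 0.00672) = 0.0993, so δw = 0.00107.
Q = w − p + q: δQ = √(δw² + δp² + δq²) = √(1.15e-06 + 2.11e-07 + 8.21e-08) = 0.00120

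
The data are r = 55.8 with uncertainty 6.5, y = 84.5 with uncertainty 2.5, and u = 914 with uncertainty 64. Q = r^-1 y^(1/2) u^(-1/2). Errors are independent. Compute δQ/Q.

Products/powers → add relative errors in quadrature, weighted by exponent:
  (-1·δr/r)² = (-1×0.116)² = 0.0136;  (½·δy/y)² = (0.5×0.0296)² = 0.000219;  (−½·δu/u)² = (-0.5×0.0700)² = 0.00123
δQ/Q = √(0.0150) = 0.123

0.123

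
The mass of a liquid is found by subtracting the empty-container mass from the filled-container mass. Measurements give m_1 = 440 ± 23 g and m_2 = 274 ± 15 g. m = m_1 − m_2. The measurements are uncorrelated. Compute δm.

Absolute uncertainties add in quadrature for a linear combination:
  (δm_1)² = 529;  (δm_2)² = 225
δm = √(754) = 27.5 g

27.5 g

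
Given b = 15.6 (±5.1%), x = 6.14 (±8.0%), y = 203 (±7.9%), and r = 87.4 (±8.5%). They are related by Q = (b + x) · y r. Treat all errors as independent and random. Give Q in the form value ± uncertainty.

Let u = b + x = 21.7. δu = √(δb² + δx²) = √(0.633 + 0.241) = 0.935, so δu/u = 0.0430.
Q is then a monomial in u, y, r:
δQ/Q = √((δu/u)² + (1·δy/y)² + (1·δr/r)²) = √(0.00185 + 0.00624 + 0.00723) = 0.124
Q = 3.86e+05, so δQ = 0.124 × 3.86e+05 = 47700.

(3.86 ± 0.477) × 10^5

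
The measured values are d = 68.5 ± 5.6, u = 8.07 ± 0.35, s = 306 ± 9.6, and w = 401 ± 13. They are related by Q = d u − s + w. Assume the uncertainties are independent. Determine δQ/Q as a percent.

Let p = d·u = 553. δp/p = √((1·δd/d)² + (1·δu/u)²) = √(0.00668 + 0.00188) = 0.0925, so δp = 51.2.
Q = p − s + w: δQ = √(δp² + δs² + δw²) = √(2620 + 92.2 + 169) = 53.6
Q = 648, so δQ/Q = 53.6/648 = 0.0828.

8.28%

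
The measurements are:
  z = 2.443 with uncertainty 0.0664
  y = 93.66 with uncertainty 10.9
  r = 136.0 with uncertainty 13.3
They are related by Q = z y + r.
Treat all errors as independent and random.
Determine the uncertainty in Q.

Let p = z·y = 228.8. δp/p = √((1·δz/z)² + (1·δy/y)²) = √(0.000739 + 0.0135) = 0.120, so δp = 27.3.
Q = p + r: δQ = √(δp² + δr²) = √(748 + 177) = 30.4

30.4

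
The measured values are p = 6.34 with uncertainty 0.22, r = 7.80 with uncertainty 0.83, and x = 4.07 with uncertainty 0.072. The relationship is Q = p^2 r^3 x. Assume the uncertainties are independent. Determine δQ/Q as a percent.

Since Q is a product/quotient, work with relative uncertainties:
  (2·δp/p)² = (2×0.0347)² = 0.00482;  (3·δr/r)² = (3×0.106)² = 0.102;  (1·δx/x)² = (1×0.0177)² = 0.000313
δQ/Q = √(0.107) = 0.327

32.7%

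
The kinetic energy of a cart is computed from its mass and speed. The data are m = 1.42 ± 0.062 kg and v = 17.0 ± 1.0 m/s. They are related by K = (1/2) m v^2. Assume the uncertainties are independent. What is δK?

25.7 J

K is a product of powers, so relative uncertainties combine in quadrature:
  (1·δm/m)² = (1×0.0437)² = 0.00191;  (2·δv/v)² = (2×0.0588)² = 0.0138
δK/K = √(0.0157) = 0.125
K = 205 J, so δK = 0.125 × 205 = 25.7 J.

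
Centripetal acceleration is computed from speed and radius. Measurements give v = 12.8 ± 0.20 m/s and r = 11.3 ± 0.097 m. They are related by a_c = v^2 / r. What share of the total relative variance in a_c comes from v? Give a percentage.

93.0%

(δa_c/a_c)² = (2·δv/v)² + (-1·δr/r)²
  v term: (2×0.0156)² = 0.000977
  r term: (-1×0.00858)² = 7.37e-05
Total = 0.00105. Share from v = 0.000977/0.00105 = 0.930.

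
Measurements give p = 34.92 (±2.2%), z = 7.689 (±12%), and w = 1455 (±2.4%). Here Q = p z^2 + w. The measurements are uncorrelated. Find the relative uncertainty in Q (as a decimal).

Let h = p·z^2 = 2064. δh/h = √((1·δp/p)² + (2·δz/z)²) = √(0.000484 + 0.0576) = 0.241, so δh = 498.
Q = h + w: δQ = √(δh² + δw²) = √(2.48e+05 + 1220) = 499
Q = 3519, so δQ/Q = 499/3519 = 0.142.

0.142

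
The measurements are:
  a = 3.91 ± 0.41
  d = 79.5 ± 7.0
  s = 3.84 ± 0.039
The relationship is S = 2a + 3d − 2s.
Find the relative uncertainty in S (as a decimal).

For a sum/difference, combine absolute errors in quadrature:
  (2·δa)² = 0.672;  (3·δd)² = 441;  (2·δs)² = 0.00608
δS = √(442) = 21.0
S = 239, so δS/S = 21.0/239 = 0.0881.

0.0881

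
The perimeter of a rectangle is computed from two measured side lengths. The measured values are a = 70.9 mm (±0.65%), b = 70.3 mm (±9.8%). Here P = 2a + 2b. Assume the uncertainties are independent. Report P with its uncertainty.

For a sum/difference, combine absolute errors in quadrature:
  (2·δa)² = 0.850;  (2·δb)² = 190
δP = √(191) = 13.8 mm
P = 282 mm.

282 ± 13.8 mm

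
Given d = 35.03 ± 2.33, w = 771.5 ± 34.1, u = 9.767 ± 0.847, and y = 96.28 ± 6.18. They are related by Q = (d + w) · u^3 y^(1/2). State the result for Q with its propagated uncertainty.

Let h = d + w = 806.5. δh = √(δd² + δw²) = √(5.43 + 1160) = 34.2, so δh/h = 0.0424.
Q is then a monomial in h, u, y:
δQ/Q = √((δh/h)² + (3·δu/u)² + (½·δy/y)²) = √(0.00180 + 0.0677 + 0.00103) = 0.266
Q = 7.373e+06, so δQ = 0.266 × 7.373e+06 = 1.96e+06.

(7.373 ± 1.96) × 10^6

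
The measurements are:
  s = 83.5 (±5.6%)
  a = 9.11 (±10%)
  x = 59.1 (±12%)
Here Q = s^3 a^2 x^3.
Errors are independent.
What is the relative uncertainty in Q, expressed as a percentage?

Each factor contributes (exponent × relative error)² to (δQ/Q)²:
  (3·δs/s)² = (3×0.0560)² = 0.0282;  (2·δa/a)² = (2×0.100)² = 0.0400;  (3·δx/x)² = (3×0.120)² = 0.130
δQ/Q = √(0.198) = 0.445

44.5%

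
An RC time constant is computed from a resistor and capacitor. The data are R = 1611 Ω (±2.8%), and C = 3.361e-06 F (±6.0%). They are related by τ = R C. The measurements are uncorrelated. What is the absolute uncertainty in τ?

0.000359 s

Relative error in a monomial: (δτ/τ)² = Σ (nᵢ · δxᵢ/xᵢ)².
  (1·δR/R)² = (1×0.0280)² = 0.000784;  (1·δC/C)² = (1×0.0600)² = 0.00360
δτ/τ = √(0.00438) = 0.0662
τ = 0.005415 s, so δτ = 0.0662 × 0.005415 = 0.000359 s.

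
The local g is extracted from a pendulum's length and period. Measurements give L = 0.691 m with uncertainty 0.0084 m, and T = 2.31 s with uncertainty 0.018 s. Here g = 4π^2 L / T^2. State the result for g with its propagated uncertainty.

5.11 ± 0.101 m/s^2

Products/powers → add relative errors in quadrature, weighted by exponent:
  (1·δL/L)² = (1×0.0122)² = 0.000148;  (-2·δT/T)² = (-2×0.00779)² = 0.000243
δg/g = √(0.000391) = 0.0198
g = 5.11 m/s^2, so δg = 0.0198 × 5.11 = 0.101 m/s^2.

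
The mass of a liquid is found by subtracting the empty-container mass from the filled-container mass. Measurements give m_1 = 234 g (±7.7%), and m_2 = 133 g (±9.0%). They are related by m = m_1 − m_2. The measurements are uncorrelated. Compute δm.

m is a linear combination, so absolute uncertainties add in quadrature:
  (δm_1)² = 325;  (δm_2)² = 143
δm = √(468) = 21.6 g

21.6 g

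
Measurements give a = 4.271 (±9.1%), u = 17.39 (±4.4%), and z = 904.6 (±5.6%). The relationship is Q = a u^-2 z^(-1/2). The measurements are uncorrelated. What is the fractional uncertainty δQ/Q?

0.130

Each factor contributes (exponent × relative error)² to (δQ/Q)²:
  (1·δa/a)² = (1×0.0910)² = 0.00828;  (-2·δu/u)² = (-2×0.0440)² = 0.00774;  (−½·δz/z)² = (-0.5×0.0560)² = 0.000784
δQ/Q = √(0.0168) = 0.130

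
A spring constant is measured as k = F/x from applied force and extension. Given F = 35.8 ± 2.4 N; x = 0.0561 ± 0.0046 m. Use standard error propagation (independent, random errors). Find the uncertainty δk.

67.6 N/m

For a monomial k ∝ F, x^-1, fractional errors add in quadrature:
  (1·δF/F)² = (1×0.0670)² = 0.00449;  (-1·δx/x)² = (-1×0.0820)² = 0.00672
δk/k = √(0.0112) = 0.106
k = 638 N/m, so δk = 0.106 × 638 = 67.6 N/m.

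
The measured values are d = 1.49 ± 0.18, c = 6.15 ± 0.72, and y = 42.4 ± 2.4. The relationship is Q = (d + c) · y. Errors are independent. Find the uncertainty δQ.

36.4

Let u = d + c = 7.64. δu = √(δd² + δc²) = √(0.0324 + 0.518) = 0.742, so δu/u = 0.0971.
Q is then a monomial in u, y:
δQ/Q = √((δu/u)² + (1·δy/y)²) = √(0.00944 + 0.00320) = 0.112
Q = 324, so δQ = 0.112 × 324 = 36.4.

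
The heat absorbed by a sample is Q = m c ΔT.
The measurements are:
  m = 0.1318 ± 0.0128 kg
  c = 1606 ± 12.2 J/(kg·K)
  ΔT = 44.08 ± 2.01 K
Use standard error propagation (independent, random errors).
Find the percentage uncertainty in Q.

10.8%

Since Q is a product/quotient, work with relative uncertainties:
  (1·δm/m)² = (1×0.0971)² = 0.00943;  (1·δc/c)² = (1×0.00760)² = 5.77e-05;  (1·δΔT/ΔT)² = (1×0.0456)² = 0.00208
δQ/Q = √(0.0116) = 0.108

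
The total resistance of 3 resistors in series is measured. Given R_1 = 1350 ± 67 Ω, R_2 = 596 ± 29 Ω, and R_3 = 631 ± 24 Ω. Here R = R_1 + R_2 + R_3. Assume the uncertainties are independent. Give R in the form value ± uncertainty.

Absolute uncertainties add in quadrature for a linear combination:
  (δR_1)² = 4490;  (δR_2)² = 841;  (δR_3)² = 576
δR = √(5910) = 76.9 Ω
R = 2580 Ω.

2580 ± 76.9 Ω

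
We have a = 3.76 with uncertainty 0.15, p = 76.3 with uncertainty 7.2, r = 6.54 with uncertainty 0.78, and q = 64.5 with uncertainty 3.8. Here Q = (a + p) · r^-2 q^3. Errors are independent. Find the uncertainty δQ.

Let u = a + p = 80.1. δu = √(δa² + δp²) = √(0.0225 + 51.8) = 7.20, so δu/u = 0.0900.
Q is then a monomial in u, r, q:
δQ/Q = √((δu/u)² + (-2·δr/r)² + (3·δq/q)²) = √(0.00809 + 0.0569 + 0.0312) = 0.310
Q = 5.02e+05, so δQ = 0.310 × 5.02e+05 = 1.56e+05.

1.56e+05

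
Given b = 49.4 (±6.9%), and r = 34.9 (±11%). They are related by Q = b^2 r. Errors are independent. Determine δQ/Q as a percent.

17.6%

Relative error in a monomial: (δQ/Q)² = Σ (nᵢ · δxᵢ/xᵢ)².
  (2·δb/b)² = (2×0.0690)² = 0.0190;  (1·δr/r)² = (1×0.110)² = 0.0121
δQ/Q = √(0.0311) = 0.176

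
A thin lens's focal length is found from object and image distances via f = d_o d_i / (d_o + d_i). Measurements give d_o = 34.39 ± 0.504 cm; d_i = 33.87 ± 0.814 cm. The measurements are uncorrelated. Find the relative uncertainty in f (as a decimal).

0.0141

∂f/∂d_o = (d_i/(d_o+d_i))² = 0.246;  ∂f/∂d_i = (d_o/(d_o+d_i))² = 0.254
δf = √((∂f/∂d_o · δd_o)² + (∂f/∂d_i · δd_i)²) = √(0.0154 + 0.0427) = 0.241 cm
f = 17.06 cm, so δf/f = 0.241/17.06 = 0.0141.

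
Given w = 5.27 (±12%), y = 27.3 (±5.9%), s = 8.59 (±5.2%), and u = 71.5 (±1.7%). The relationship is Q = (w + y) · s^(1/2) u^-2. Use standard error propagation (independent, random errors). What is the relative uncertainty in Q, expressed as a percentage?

Let h = w + y = 32.6. δh = √(δw² + δy²) = √(0.400 + 2.59) = 1.73, so δh/h = 0.0531.
Q is then a monomial in h, s, u:
δQ/Q = √((δh/h)² + (½·δs/s)² + (-2·δu/u)²) = √(0.00282 + 0.000676 + 0.00116) = 0.0682

6.82%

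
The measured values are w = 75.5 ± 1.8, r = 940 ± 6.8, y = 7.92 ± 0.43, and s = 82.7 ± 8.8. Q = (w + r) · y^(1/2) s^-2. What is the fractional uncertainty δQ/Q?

Let u = w + r = 1020. δu = √(δw² + δr²) = √(3.24 + 46.2) = 7.03, so δu/u = 0.00693.
Q is then a monomial in u, y, s:
δQ/Q = √((δu/u)² + (½·δy/y)² + (-2·δs/s)²) = √(4.8e-05 + 0.000737 + 0.0453) = 0.215

0.215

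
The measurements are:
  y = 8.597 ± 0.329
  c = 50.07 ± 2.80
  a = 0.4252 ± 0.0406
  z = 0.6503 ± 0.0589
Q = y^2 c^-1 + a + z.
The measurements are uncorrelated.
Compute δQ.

Let p = y^2·c^-1 = 1.476. δp/p = √((2·δy/y)² + (-1·δc/c)²) = √(0.00586 + 0.00313) = 0.0948, so δp = 0.140.
Q = p + a + z: δQ = √(δp² + δa² + δz²) = √(0.0196 + 0.00165 + 0.00347) = 0.157

0.157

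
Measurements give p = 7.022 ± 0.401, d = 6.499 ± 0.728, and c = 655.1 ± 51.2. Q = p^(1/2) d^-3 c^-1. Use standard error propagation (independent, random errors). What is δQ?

Products/powers → add relative errors in quadrature, weighted by exponent:
  (½·δp/p)² = (0.5×0.0571)² = 0.000815;  (-3·δd/d)² = (-3×0.112)² = 0.113;  (-1·δc/c)² = (-1×0.0782)² = 0.00611
δQ/Q = √(0.120) = 0.346
Q = 1.474e-05, so δQ = 0.346 × 1.474e-05 = 5.1e-06.

5.1e-06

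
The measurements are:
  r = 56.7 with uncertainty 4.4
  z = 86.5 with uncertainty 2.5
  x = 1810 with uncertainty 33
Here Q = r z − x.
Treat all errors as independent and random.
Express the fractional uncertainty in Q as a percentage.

13.2%

Let p = r·z = 4900. δp/p = √((1·δr/r)² + (1·δz/z)²) = √(0.00602 + 0.000835) = 0.0828, so δp = 406.
Q = p − x: δQ = √(δp² + δx²) = √(1.65e+05 + 1090) = 407
Q = 3090, so δQ/Q = 407/3090 = 0.132.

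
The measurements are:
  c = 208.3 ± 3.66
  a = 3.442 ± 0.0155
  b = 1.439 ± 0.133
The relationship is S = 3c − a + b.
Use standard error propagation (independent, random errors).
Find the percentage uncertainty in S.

1.76%

Absolute uncertainties add in quadrature for a linear combination:
  (3·δc)² = 121;  (δa)² = 0.000240;  (δb)² = 0.0177
δS = √(121) = 11.0
S = 622.9, so δS/S = 11.0/622.9 = 0.0176.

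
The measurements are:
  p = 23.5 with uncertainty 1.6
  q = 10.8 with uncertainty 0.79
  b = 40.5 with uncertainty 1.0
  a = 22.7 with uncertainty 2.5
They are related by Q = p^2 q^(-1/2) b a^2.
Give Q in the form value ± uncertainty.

Products/powers → add relative errors in quadrature, weighted by exponent:
  (2·δp/p)² = (2×0.0681)² = 0.0185;  (−½·δq/q)² = (-0.5×0.0731)² = 0.00134;  (1·δb/b)² = (1×0.0247)² = 0.000610;  (2·δa/a)² = (2×0.110)² = 0.0485
δQ/Q = √(0.0690) = 0.263
Q = 3.51e+06, so δQ = 0.263 × 3.51e+06 = 9.21e+05.

(3.51 ± 0.921) × 10^6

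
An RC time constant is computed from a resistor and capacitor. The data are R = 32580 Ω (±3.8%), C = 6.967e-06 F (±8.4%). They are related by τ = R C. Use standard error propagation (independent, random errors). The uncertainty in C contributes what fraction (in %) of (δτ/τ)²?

(δτ/τ)² = (1·δR/R)² + (1·δC/C)²
  R term: (1×0.0380)² = 0.00144
  C term: (1×0.0840)² = 0.00706
Total = 0.00850. Share from C = 0.00706/0.00850 = 0.830.

83.0%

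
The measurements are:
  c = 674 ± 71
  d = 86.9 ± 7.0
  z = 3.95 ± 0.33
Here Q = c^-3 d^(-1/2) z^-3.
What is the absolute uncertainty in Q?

2.3e-12

Relative error in a monomial: (δQ/Q)² = Σ (nᵢ · δxᵢ/xᵢ)².
  (-3·δc/c)² = (-3×0.105)² = 0.0999;  (−½·δd/d)² = (-0.5×0.0806)² = 0.00162;  (-3·δz/z)² = (-3×0.0835)² = 0.0628
δQ/Q = √(0.164) = 0.405
Q = 5.68e-12, so δQ = 0.405 × 5.68e-12 = 2.3e-12.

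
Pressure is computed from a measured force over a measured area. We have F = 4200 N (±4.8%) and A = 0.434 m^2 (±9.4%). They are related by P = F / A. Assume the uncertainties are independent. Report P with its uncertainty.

Each factor contributes (exponent × relative error)² to (δP/P)²:
  (1·δF/F)² = (1×0.0480)² = 0.00230;  (-1·δA/A)² = (-1×0.0940)² = 0.00884
δP/P = √(0.0111) = 0.106
P = 9680 Pa, so δP = 0.106 × 9680 = 1020 Pa.

9680 ± 1020 Pa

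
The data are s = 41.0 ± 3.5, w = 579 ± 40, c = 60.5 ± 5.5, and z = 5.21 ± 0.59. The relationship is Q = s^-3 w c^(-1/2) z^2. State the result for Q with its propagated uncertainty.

0.0293 ± 0.0103

Products/powers → add relative errors in quadrature, weighted by exponent:
  (-3·δs/s)² = (-3×0.0854)² = 0.0656;  (1·δw/w)² = (1×0.0691)² = 0.00477;  (−½·δc/c)² = (-0.5×0.0909)² = 0.00207;  (2·δz/z)² = (2×0.113)² = 0.0513
δQ/Q = √(0.124) = 0.352
Q = 0.0293, so δQ = 0.352 × 0.0293 = 0.0103.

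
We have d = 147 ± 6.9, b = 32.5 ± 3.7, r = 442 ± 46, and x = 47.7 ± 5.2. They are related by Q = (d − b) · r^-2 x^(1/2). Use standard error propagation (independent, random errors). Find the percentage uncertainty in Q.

Let u = d − b = 114. δu = √(δd² + δb²) = √(47.6 + 13.7) = 7.83, so δu/u = 0.0684.
Q is then a monomial in u, r, x:
δQ/Q = √((δu/u)² + (-2·δr/r)² + (½·δx/x)²) = √(0.00468 + 0.0433 + 0.00297) = 0.226

22.6%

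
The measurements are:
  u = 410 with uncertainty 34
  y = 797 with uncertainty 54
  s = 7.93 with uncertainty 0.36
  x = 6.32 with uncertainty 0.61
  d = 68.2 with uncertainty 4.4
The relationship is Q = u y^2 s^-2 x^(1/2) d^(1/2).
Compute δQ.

1.65e+07

Q is a product of powers, so relative uncertainties combine in quadrature:
  (1·δu/u)² = (1×0.0829)² = 0.00688;  (2·δy/y)² = (2×0.0678)² = 0.0184;  (-2·δs/s)² = (-2×0.0454)² = 0.00824;  (½·δx/x)² = (0.5×0.0965)² = 0.00233;  (½·δd/d)² = (0.5×0.0645)² = 0.00104
δQ/Q = √(0.0369) = 0.192
Q = 8.6e+07, so δQ = 0.192 × 8.6e+07 = 1.65e+07.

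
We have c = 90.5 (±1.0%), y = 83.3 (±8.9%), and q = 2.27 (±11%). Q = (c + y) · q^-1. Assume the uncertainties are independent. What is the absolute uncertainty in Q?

Let u = c + y = 174. δu = √(δc² + δy²) = √(0.819 + 55.0) = 7.47, so δu/u = 0.0430.
Q is then a monomial in u, q:
δQ/Q = √((δu/u)² + (-1·δq/q)²) = √(0.00185 + 0.0121) = 0.118
Q = 76.6, so δQ = 0.118 × 76.6 = 9.04.

9.04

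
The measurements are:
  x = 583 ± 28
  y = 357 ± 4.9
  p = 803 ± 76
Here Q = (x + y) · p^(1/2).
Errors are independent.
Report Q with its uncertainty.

26600 ± 1500

Let u = x + y = 940. δu = √(δx² + δy²) = √(784 + 24.0) = 28.4, so δu/u = 0.0302.
Q is then a monomial in u, p:
δQ/Q = √((δu/u)² + (½·δp/p)²) = √(0.000914 + 0.00224) = 0.0562
Q = 26600, so δQ = 0.0562 × 26600 = 1500.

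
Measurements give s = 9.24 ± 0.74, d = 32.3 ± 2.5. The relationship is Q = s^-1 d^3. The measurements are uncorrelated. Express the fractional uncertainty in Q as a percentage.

24.6%

Relative error in a monomial: (δQ/Q)² = Σ (nᵢ · δxᵢ/xᵢ)².
  (-1·δs/s)² = (-1×0.0801)² = 0.00641;  (3·δd/d)² = (3×0.0774)² = 0.0539
δQ/Q = √(0.0603) = 0.246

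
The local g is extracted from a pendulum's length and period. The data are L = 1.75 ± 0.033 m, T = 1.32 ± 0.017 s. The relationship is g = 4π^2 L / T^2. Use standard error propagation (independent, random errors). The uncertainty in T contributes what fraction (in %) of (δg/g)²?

(δg/g)² = (1·δL/L)² + (-2·δT/T)²
  L term: (1×0.0189)² = 0.000356
  T term: (-2×0.0129)² = 0.000663
Total = 0.00102. Share from T = 0.000663/0.00102 = 0.651.

65.1%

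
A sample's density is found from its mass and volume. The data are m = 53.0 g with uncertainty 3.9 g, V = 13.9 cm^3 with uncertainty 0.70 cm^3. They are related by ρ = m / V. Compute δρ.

0.340 g/cm^3

Each factor contributes (exponent × relative error)² to (δρ/ρ)²:
  (1·δm/m)² = (1×0.0736)² = 0.00541;  (-1·δV/V)² = (-1×0.0504)² = 0.00254
δρ/ρ = √(0.00795) = 0.0892
ρ = 3.81 g/cm^3, so δρ = 0.0892 × 3.81 = 0.340 g/cm^3.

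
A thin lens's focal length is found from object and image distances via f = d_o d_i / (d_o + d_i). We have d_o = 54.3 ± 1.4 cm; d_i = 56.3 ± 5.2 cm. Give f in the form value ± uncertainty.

∂f/∂d_o = (d_i/(d_o+d_i))² = 0.259;  ∂f/∂d_i = (d_o/(d_o+d_i))² = 0.241
δf = √((∂f/∂d_o · δd_o)² + (∂f/∂d_i · δd_i)²) = √(0.132 + 1.57) = 1.30 cm
f = 27.6 cm.

27.6 ± 1.30 cm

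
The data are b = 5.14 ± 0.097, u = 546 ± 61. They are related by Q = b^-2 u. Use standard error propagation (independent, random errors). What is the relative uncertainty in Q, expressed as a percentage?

11.8%

For a monomial Q ∝ b^-2, u, fractional errors add in quadrature:
  (-2·δb/b)² = (-2×0.0189)² = 0.00142;  (1·δu/u)² = (1×0.112)² = 0.0125
δQ/Q = √(0.0139) = 0.118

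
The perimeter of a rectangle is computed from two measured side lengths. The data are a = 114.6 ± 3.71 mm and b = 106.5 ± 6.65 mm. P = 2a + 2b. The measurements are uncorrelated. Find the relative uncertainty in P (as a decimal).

Sums and differences: (δP)² = Σ (cᵢ δxᵢ)².
  (2·δa)² = 55.1;  (2·δb)² = 177
δP = √(232) = 15.2 mm
P = 442.2 mm, so δP/P = 15.2/442.2 = 0.0344.

0.0344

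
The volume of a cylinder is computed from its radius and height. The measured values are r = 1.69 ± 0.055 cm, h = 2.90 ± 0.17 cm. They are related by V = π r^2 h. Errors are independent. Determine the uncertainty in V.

2.28 cm^3

Each factor contributes (exponent × relative error)² to (δV/V)²:
  (2·δr/r)² = (2×0.0325)² = 0.00424;  (1·δh/h)² = (1×0.0586)² = 0.00344
δV/V = √(0.00767) = 0.0876
V = 26.0 cm^3, so δV = 0.0876 × 26.0 = 2.28 cm^3.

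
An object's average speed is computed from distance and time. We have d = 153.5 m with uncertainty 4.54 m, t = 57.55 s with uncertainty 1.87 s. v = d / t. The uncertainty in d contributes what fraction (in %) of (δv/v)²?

(δv/v)² = (1·δd/d)² + (-1·δt/t)²
  d term: (1×0.0296)² = 0.000875
  t term: (-1×0.0325)² = 0.00106
Total = 0.00193. Share from d = 0.000875/0.00193 = 0.453.

45.3%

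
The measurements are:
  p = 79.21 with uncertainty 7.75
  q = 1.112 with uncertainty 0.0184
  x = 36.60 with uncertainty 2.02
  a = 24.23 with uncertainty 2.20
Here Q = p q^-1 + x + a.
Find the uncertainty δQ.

7.67

Let w = p·q^-1 = 71.23. δw/w = √((1·δp/p)² + (-1·δq/q)²) = √(0.00957 + 0.000274) = 0.0992, so δw = 7.07.
Q = w + x + a: δQ = √(δw² + δx² + δa²) = √(50.0 + 4.08 + 4.84) = 7.67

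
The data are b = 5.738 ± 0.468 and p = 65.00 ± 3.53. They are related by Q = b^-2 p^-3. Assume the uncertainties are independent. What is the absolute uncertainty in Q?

Products/powers → add relative errors in quadrature, weighted by exponent:
  (-2·δb/b)² = (-2×0.0816)² = 0.0266;  (-3·δp/p)² = (-3×0.0543)² = 0.0265
δQ/Q = √(0.0532) = 0.231
Q = 1.106e-07, so δQ = 0.231 × 1.106e-07 = 2.55e-08.

2.55e-08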